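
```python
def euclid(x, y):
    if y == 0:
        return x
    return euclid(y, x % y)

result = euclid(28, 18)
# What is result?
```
Call trace:
euclid(x=28, y=18)
  euclid(x=18, y=10)
    euclid(x=10, y=8)
      euclid(x=8, y=2)
        euclid(x=2, y=0)
        -> return 2
      -> return 2
    -> return 2
  -> return 2
-> return 2

Final answer: 2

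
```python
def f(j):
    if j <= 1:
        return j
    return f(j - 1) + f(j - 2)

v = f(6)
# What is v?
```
Call trace (a repeated sub-call is expanded the first time; later identical calls just restate its return value):
f(j=6)
  f(j=5)
    f(j=4)
      f(j=3)
        f(j=2)
          f(j=1)
          -> return 1
          f(j=0)
          -> return 0
        -> return 1
        f(j=1)
        -> return 1
      -> return 2
      f(j=2) -> return 1  (same call as traced above)
    -> return 3
    f(j=3) -> return 2  (same call as traced above)
  -> return 5
  f(j=4) -> return 3  (same call as traced above)
-> return 8

Final answer: 8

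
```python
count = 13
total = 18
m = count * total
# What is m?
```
Trace:
  count=13
  count=13, total=18
  count=13, total=18, m=234

Final answer: 234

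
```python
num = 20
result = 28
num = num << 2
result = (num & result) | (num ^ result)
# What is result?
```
Trace:
  num=20
  num=20, result=28
  num=80, result=28
  num=80, result=92

Final answer: 92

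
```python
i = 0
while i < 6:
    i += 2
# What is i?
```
Trace:
  i=0
  i=2
  i=4
  i=6

Final answer: 6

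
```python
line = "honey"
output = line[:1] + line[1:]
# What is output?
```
Trace:
  line='honey'
  line='honey', output='honey'

Final answer: 'honey'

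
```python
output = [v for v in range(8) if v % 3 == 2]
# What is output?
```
Trace:
  v=0
  v=1
  v=2
  v=3
  v=4
  v=5
  v=6
  v=7
  output=[2, 5]

Final answer: [2, 5]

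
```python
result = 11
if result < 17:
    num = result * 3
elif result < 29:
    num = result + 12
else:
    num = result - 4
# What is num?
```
Trace:
  result=11
  result=11, num=33

Final answer: 33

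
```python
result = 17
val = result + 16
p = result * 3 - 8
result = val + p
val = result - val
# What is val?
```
Trace:
  result=17
  result=17, val=33
  result=17, val=33, p=43
  result=76, val=33, p=43
  result=76, val=43, p=43

Final answer: 43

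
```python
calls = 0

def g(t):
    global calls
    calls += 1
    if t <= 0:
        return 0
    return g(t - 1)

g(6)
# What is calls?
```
Call trace:
g(t=6)
  g(t=5)
    g(t=4)
      g(t=3)
        g(t=2)
          g(t=1)
            g(t=0)
            -> return 0
          -> return 0
        -> return 0
      -> return 0
    -> return 0
  -> return 0
-> return 0

calls is incremented once per call. g is entered once for each t = 6, 5, 4, 3, 2, 1, 0 (the t <= 0 call returns without recursing), i.e. 6 + 1 calls.
calls = 7

Final answer: 7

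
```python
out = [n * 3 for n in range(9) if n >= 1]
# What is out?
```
Trace:
  n=0
  n=1
  n=2
  n=3
  n=4
  n=5
  n=6
  n=7
  n=8
  out=[3, 6, 9, 12, 15, 18, 21, 24]

Final answer: [3, 6, 9, 12, 15, 18, 21, 24]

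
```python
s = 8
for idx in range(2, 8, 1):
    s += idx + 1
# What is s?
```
Trace:
  s=8
  s=11, idx=2
  s=15, idx=3
  s=20, idx=4
  s=26, idx=5
  s=33, idx=6
  s=41, idx=7

Final answer: 41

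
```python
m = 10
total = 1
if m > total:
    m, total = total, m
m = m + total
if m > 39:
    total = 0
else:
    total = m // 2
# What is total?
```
Trace:
  m=10
  m=10, total=1
  m=1, total=10
  m=11, total=10
  m=11, total=5

Final answer: 5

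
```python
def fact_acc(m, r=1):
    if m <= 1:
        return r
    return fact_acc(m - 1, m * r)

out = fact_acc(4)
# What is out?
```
Call trace:
fact_acc(m=4, r=1)
  fact_acc(m=3, r=4)
    fact_acc(m=2, r=12)
      fact_acc(m=1, r=24)
      -> return 24
    -> return 24
  -> return 24
-> return 24

Final answer: 24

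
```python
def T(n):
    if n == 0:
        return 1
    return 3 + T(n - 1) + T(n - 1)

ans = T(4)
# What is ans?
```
Call trace (a repeated sub-call is expanded the first time; later identical calls just restate its return value):
T(n=4)
  T(n=3)
    T(n=2)
      T(n=1)
        T(n=0)
        -> return 1
        T(n=0)
        -> return 1
      -> return 5
      T(n=1) -> return 5  (same call as traced above)
    -> return 13
    T(n=2) -> return 13  (same call as traced above)
  -> return 29
  T(n=3) -> return 29  (same call as traced above)
-> return 61

Final answer: 61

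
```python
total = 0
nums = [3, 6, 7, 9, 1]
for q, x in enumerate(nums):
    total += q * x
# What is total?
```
Trace:
  total=0
  total=0, q=0, x=3
  total=6, q=1, x=6
  total=20, q=2, x=7
  total=47, q=3, x=9
  total=51, q=4, x=1

Final answer: 51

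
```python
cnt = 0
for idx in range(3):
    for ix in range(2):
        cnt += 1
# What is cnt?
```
Trace:
  cnt=0
  cnt=1, idx=0, ix=0
  cnt=2, idx=0, ix=1
  cnt=3, idx=1, ix=0
  cnt=4, idx=1, ix=1
  cnt=5, idx=2, ix=0
  cnt=6, idx=2, ix=1

Final answer: 6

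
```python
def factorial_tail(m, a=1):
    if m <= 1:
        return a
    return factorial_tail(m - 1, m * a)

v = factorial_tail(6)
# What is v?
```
Call trace:
factorial_tail(m=6, a=1)
  factorial_tail(m=5, a=6)
    factorial_tail(m=4, a=30)
      factorial_tail(m=3, a=120)
        factorial_tail(m=2, a=360)
          factorial_tail(m=1, a=720)
          -> return 720
        -> return 720
      -> return 720
    -> return 720
  -> return 720
-> return 720

Final answer: 720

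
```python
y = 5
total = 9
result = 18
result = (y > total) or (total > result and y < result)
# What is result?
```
Trace:
  y=5
  y=5, total=9
  y=5, total=9, result=18
  y=5, total=9, result=False

Final answer: False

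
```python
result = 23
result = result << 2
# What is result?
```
Trace:
  result=23
  result=92

Final answer: 92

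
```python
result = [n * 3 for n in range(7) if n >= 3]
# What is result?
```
Trace:
  n=0
  n=1
  n=2
  n=3
  n=4
  n=5
  n=6
  result=[9, 12, 15, 18]

Final answer: [9, 12, 15, 18]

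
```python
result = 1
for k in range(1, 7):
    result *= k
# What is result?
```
Trace:
  result=1
  result=1, k=1
  result=2, k=2
  result=6, k=3
  result=24, k=4
  result=120, k=5
  result=720, k=6

Final answer: 720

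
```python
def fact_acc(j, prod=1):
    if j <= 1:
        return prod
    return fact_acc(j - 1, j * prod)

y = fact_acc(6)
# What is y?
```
Call trace:
fact_acc(j=6, prod=1)
  fact_acc(j=5, prod=6)
    fact_acc(j=4, prod=30)
      fact_acc(j=3, prod=120)
        fact_acc(j=2, prod=360)
          fact_acc(j=1, prod=720)
          -> return 720
        -> return 720
      -> return 720
    -> return 720
  -> return 720
-> return 720

Final answer: 720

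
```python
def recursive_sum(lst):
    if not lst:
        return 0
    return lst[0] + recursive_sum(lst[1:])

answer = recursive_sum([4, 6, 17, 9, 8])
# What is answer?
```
Call trace:
recursive_sum(lst=[4, 6, 17, 9, 8])
  recursive_sum(lst=[6, 17, 9, 8])
    recursive_sum(lst=[17, 9, 8])
      recursive_sum(lst=[9, 8])
        recursive_sum(lst=[8])
          recursive_sum(lst=[])
          -> return 0
        -> return 8
      -> return 17
    -> return 34
  -> return 40
-> return 44

Final answer: 44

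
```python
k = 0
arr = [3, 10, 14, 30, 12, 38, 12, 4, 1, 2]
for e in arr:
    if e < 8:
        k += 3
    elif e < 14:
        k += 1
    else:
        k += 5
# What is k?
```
Trace:
  k=0
  k=3, e=3
  k=4, e=10
  k=9, e=14
  k=14, e=30
  k=15, e=12
  k=20, e=38
  k=21, e=12
  k=24, e=4
  k=27, e=1
  k=30, e=2

Final answer: 30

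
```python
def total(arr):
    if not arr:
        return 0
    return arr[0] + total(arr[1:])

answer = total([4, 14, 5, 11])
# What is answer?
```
Call trace:
total(arr=[4, 14, 5, 11])
  total(arr=[14, 5, 11])
    total(arr=[5, 11])
      total(arr=[11])
        total(arr=[])
        -> return 0
      -> return 11
    -> return 16
  -> return 30
-> return 34

Final answer: 34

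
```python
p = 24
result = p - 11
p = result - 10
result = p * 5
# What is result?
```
Trace:
  p=24
  p=24, result=13
  p=3, result=13
  p=3, result=15

Final answer: 15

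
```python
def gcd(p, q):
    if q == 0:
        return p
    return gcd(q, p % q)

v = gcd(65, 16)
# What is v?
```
Call trace:
gcd(p=65, q=16)
  gcd(p=16, q=1)
    gcd(p=1, q=0)
    -> return 1
  -> return 1
-> return 1

Final answer: 1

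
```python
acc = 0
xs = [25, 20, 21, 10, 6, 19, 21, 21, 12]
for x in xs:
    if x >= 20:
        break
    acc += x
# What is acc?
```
Trace:
  acc=0
  acc=0, x=25

Final answer: 0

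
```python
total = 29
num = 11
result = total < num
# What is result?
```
Trace:
  total=29
  total=29, num=11
  total=29, num=11, result=False

Final answer: False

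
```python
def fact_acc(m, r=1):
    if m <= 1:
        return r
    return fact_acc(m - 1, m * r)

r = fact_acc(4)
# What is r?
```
Call trace:
fact_acc(m=4, r=1)
  fact_acc(m=3, r=4)
    fact_acc(m=2, r=12)
      fact_acc(m=1, r=24)
      -> return 24
    -> return 24
  -> return 24
-> return 24

Final answer: 24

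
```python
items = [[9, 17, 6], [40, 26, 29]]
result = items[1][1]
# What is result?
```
Trace:
  items=[[9, 17, 6], [40, 26, 29]]
  items=[[9, 17, 6], [40, 26, 29]], result=26

Final answer: 26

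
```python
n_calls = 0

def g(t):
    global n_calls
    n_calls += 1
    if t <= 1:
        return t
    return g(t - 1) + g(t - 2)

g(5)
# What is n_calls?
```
Call trace (a repeated sub-call is expanded the first time; later identical calls just restate its return value):
g(t=5)
  g(t=4)
    g(t=3)
      g(t=2)
        g(t=1)
        -> return 1
        g(t=0)
        -> return 0
      -> return 1
      g(t=1)
      -> return 1
    -> return 2
    g(t=2) -> return 1  (same call as traced above)
  -> return 3
  g(t=3) -> return 2  (same call as traced above)
-> return 5

n_calls is incremented once per call, so count the calls in each subtree. Let C(t) = number of calls made by g(t).
C(0) = C(1) = 1 (base case, no recursion); C(t) = 1 + C(t - 1) + C(t - 2) otherwise.
C(2) = 1 + C(1) + C(0) = 1 + 1 + 1 = 3
C(3) = 1 + C(2) + C(1) = 1 + 3 + 1 = 5
C(4) = 1 + C(3) + C(2) = 1 + 5 + 3 = 9
C(5) = 1 + C(4) + C(3) = 1 + 9 + 5 = 15
n_calls = C(5) = 15

Final answer: 15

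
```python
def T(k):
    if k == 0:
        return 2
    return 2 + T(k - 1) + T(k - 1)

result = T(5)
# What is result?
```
Call trace (a repeated sub-call is expanded the first time; later identical calls just restate its return value):
T(k=5)
  T(k=4)
    T(k=3)
      T(k=2)
        T(k=1)
          T(k=0)
          -> return 2
          T(k=0)
          -> return 2
        -> return 6
        T(k=1) -> return 6  (same call as traced above)
      -> return 14
      T(k=2) -> return 14  (same call as traced above)
    -> return 30
    T(k=3) -> return 30  (same call as traced above)
  -> return 62
  T(k=4) -> return 62  (same call as traced above)
-> return 126

Final answer: 126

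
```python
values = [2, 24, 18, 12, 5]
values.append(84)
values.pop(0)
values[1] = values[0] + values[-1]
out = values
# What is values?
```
Trace:
  values=[2, 24, 18, 12, 5]
  values=[2, 24, 18, 12, 5, 84]
  values=[24, 18, 12, 5, 84]
  values=[24, 108, 12, 5, 84]
  values=[24, 108, 12, 5, 84], out=[24, 108, 12, 5, 84]

Final answer: [24, 108, 12, 5, 84]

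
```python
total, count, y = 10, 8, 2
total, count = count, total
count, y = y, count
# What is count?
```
Trace:
  total=10, count=8, y=2
  total=8, count=10, y=2
  total=8, count=2, y=10

Final answer: 2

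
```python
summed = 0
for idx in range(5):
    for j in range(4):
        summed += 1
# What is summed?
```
Trace:
  summed=0
  summed=1, idx=0, j=0
  summed=2, idx=0, j=1
  summed=3, idx=0, j=2
  summed=4, idx=0, j=3
  summed=5, idx=1, j=0
  summed=6, idx=1, j=1
  summed=7, idx=1, j=2
  summed=8, idx=1, j=3
  summed=9, idx=2, j=0
  summed=10, idx=2, j=1
  summed=11, idx=2, j=2
  summed=12, idx=2, j=3
  summed=13, idx=3, j=0
  summed=14, idx=3, j=1
  summed=15, idx=3, j=2
  summed=16, idx=3, j=3
  summed=17, idx=4, j=0
  summed=18, idx=4, j=1
  summed=19, idx=4, j=2
  summed=20, idx=4, j=3

Final answer: 20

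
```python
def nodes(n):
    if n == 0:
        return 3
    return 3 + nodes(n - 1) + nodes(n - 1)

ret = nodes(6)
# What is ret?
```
Call trace (a repeated sub-call is expanded the first time; later identical calls just restate its return value):
nodes(n=6)
  nodes(n=5)
    nodes(n=4)
      nodes(n=3)
        nodes(n=2)
          nodes(n=1)
            nodes(n=0)
            -> return 3
            nodes(n=0)
            -> return 3
          -> return 9
          nodes(n=1) -> return 9  (same call as traced above)
        -> return 21
        nodes(n=2) -> return 21  (same call as traced above)
      -> return 45
      nodes(n=3) -> return 45  (same call as traced above)
    -> return 93
    nodes(n=4) -> return 93  (same call as traced above)
  -> return 189
  nodes(n=5) -> return 189  (same call as traced above)
-> return 381

Final answer: 381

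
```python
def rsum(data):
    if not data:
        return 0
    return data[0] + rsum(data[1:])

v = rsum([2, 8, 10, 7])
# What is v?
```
Call trace:
rsum(data=[2, 8, 10, 7])
  rsum(data=[8, 10, 7])
    rsum(data=[10, 7])
      rsum(data=[7])
        rsum(data=[])
        -> return 0
      -> return 7
    -> return 17
  -> return 25
-> return 27

Final answer: 27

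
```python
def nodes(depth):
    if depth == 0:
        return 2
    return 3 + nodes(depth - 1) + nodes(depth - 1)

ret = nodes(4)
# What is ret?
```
Call trace (a repeated sub-call is expanded the first time; later identical calls just restate its return value):
nodes(depth=4)
  nodes(depth=3)
    nodes(depth=2)
      nodes(depth=1)
        nodes(depth=0)
        -> return 2
        nodes(depth=0)
        -> return 2
      -> return 7
      nodes(depth=1) -> return 7  (same call as traced above)
    -> return 17
    nodes(depth=2) -> return 17  (same call as traced above)
  -> return 37
  nodes(depth=3) -> return 37  (same call as traced above)
-> return 77

Final answer: 77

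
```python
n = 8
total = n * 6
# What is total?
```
Trace:
  n=8
  n=8, total=48

Final answer: 48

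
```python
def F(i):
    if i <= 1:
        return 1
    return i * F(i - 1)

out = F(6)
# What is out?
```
Call trace:
F(i=6)
  F(i=5)
    F(i=4)
      F(i=3)
        F(i=2)
          F(i=1)
          -> return 1
        -> return 2
      -> return 6
    -> return 24
  -> return 120
-> return 720

Final answer: 720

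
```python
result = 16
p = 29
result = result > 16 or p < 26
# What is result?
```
Trace:
  result=16
  result=16, p=29
  result=False, p=29

Final answer: False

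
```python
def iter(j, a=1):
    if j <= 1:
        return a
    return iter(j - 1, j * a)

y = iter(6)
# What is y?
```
Call trace:
iter(j=6, a=1)
  iter(j=5, a=6)
    iter(j=4, a=30)
      iter(j=3, a=120)
        iter(j=2, a=360)
          iter(j=1, a=720)
          -> return 720
        -> return 720
      -> return 720
    -> return 720
  -> return 720
-> return 720

Final answer: 720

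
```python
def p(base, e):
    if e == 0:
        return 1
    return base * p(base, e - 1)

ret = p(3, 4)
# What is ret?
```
Call trace:
p(base=3, e=4)
  p(base=3, e=3)
    p(base=3, e=2)
      p(base=3, e=1)
        p(base=3, e=0)
        -> return 1
      -> return 3
    -> return 9
  -> return 27
-> return 81

Final answer: 81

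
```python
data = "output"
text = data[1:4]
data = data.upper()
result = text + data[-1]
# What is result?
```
Trace:
  data='output'
  data='output', text='utp'
  data='OUTPUT', text='utp'
  data='OUTPUT', text='utp', result='utpT'

Final answer: 'utpT'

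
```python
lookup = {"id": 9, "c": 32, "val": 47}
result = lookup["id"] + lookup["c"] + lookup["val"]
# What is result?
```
Trace:
  lookup={'id': 9, 'c': 32, 'val': 47}
  lookup={'id': 9, 'c': 32, 'val': 47}, result=88

Final answer: 88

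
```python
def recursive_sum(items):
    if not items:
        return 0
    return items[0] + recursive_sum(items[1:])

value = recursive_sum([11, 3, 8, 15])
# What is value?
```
Call trace:
recursive_sum(items=[11, 3, 8, 15])
  recursive_sum(items=[3, 8, 15])
    recursive_sum(items=[8, 15])
      recursive_sum(items=[15])
        recursive_sum(items=[])
        -> return 0
      -> return 15
    -> return 23
  -> return 26
-> return 37

Final answer: 37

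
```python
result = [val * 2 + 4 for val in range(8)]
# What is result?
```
Trace:
  val=0
  val=1
  val=2
  val=3
  val=4
  val=5
  val=6
  val=7
  result=[4, 6, 8, 10, 12, 14, 16, 18]

Final answer: [4, 6, 8, 10, 12, 14, 16, 18]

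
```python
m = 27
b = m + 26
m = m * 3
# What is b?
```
Trace:
  m=27
  m=27, b=53
  m=81, b=53

Final answer: 53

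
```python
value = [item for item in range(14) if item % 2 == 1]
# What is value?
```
Trace:
  item=0
  item=1
  item=2
  item=3
  item=4
  item=5
  item=6
  item=7
  item=8
  item=9
  item=10
  item=11
  item=12
  item=13
  value=[1, 3, 5, 7, 9, 11, 13]

Final answer: [1, 3, 5, 7, 9, 11, 13]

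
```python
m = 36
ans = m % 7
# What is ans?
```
Trace:
  m=36
  m=36, ans=1

Final answer: 1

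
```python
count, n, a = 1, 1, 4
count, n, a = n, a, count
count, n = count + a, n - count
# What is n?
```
Trace:
  count=1, n=1, a=4
  count=1, n=4, a=1
  count=2, n=3, a=1

Final answer: 3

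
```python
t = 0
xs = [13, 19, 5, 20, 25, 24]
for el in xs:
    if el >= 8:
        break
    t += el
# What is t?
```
Trace:
  t=0
  t=0, el=13

Final answer: 0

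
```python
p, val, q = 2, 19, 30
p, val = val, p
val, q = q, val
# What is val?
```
Trace:
  p=2, val=19, q=30
  p=19, val=2, q=30
  p=19, val=30, q=2

Final answer: 30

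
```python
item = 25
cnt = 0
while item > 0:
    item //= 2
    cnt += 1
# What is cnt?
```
Trace:
  item=25
  item=25, cnt=0
  item=12, cnt=1
  item=6, cnt=2
  item=3, cnt=3
  item=1, cnt=4
  item=0, cnt=5

Final answer: 5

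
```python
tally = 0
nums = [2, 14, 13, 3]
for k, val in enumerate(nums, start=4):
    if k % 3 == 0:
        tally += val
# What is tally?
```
Trace:
  tally=0
  tally=0, k=4, val=2
  tally=0, k=5, val=14
  tally=13, k=6, val=13
  tally=13, k=7, val=3

Final answer: 13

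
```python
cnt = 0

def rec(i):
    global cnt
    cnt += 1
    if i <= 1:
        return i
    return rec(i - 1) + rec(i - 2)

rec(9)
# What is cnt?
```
Call trace (a repeated sub-call is expanded the first time; later identical calls just restate its return value):
rec(i=9)
  rec(i=8)
    rec(i=7)
      rec(i=6)
        rec(i=5)
          rec(i=4)
            rec(i=3)
              rec(i=2)
                rec(i=1)
                -> return 1
                rec(i=0)
                -> return 0
              -> return 1
              rec(i=1)
              -> return 1
            -> return 2
            rec(i=2) -> return 1  (same call as traced above)
          -> return 3
          rec(i=3) -> return 2  (same call as traced above)
        -> return 5
        rec(i=4) -> return 3  (same call as traced above)
      -> return 8
      rec(i=5) -> return 5  (same call as traced above)
    -> return 13
    rec(i=6) -> return 8  (same call as traced above)
  -> return 21
  rec(i=7) -> return 13  (same call as traced above)
-> return 34

cnt is incremented once per call, so count the calls in each subtree. Let C(i) = number of calls made by rec(i).
C(0) = C(1) = 1 (base case, no recursion); C(i) = 1 + C(i - 1) + C(i - 2) otherwise.
C(2) = 1 + C(1) + C(0) = 1 + 1 + 1 = 3
C(3) = 1 + C(2) + C(1) = 1 + 3 + 1 = 5
C(4) = 1 + C(3) + C(2) = 1 + 5 + 3 = 9
C(5) = 1 + C(4) + C(3) = 1 + 9 + 5 = 15
C(6) = 1 + C(5) + C(4) = 1 + 15 + 9 = 25
C(7) = 1 + C(6) + C(5) = 1 + 25 + 15 = 41
C(8) = 1 + C(7) + C(6) = 1 + 41 + 25 = 67
C(9) = 1 + C(8) + C(7) = 1 + 67 + 41 = 109
cnt = C(9) = 109

Final answer: 109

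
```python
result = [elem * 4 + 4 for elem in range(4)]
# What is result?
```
Trace:
  elem=0
  elem=1
  elem=2
  elem=3
  result=[4, 8, 12, 16]

Final answer: [4, 8, 12, 16]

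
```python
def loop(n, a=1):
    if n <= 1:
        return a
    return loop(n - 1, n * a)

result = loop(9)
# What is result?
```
Call trace:
loop(n=9, a=1)
  loop(n=8, a=9)
    loop(n=7, a=72)
      loop(n=6, a=504)
        loop(n=5, a=3024)
          loop(n=4, a=15120)
            loop(n=3, a=60480)
              loop(n=2, a=181440)
                loop(n=1, a=362880)
                -> return 362880
              -> return 362880
            -> return 362880
          -> return 362880
        -> return 362880
      -> return 362880
    -> return 362880
  -> return 362880
-> return 362880

Final answer: 362880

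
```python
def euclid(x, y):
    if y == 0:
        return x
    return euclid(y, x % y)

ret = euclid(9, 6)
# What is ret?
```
Call trace:
euclid(x=9, y=6)
  euclid(x=6, y=3)
    euclid(x=3, y=0)
    -> return 3
  -> return 3
-> return 3

Final answer: 3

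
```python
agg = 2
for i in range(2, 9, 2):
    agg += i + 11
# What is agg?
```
Trace:
  agg=2
  agg=15, i=2
  agg=30, i=4
  agg=47, i=6
  agg=66, i=8

Final answer: 66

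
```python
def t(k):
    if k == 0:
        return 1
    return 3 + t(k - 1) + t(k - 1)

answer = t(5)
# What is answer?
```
Call trace (a repeated sub-call is expanded the first time; later identical calls just restate its return value):
t(k=5)
  t(k=4)
    t(k=3)
      t(k=2)
        t(k=1)
          t(k=0)
          -> return 1
          t(k=0)
          -> return 1
        -> return 5
        t(k=1) -> return 5  (same call as traced above)
      -> return 13
      t(k=2) -> return 13  (same call as traced above)
    -> return 29
    t(k=3) -> return 29  (same call as traced above)
  -> return 61
  t(k=4) -> return 61  (same call as traced above)
-> return 125

Final answer: 125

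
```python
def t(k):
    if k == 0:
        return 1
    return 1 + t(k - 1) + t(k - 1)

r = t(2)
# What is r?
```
Call trace (a repeated sub-call is expanded the first time; later identical calls just restate its return value):
t(k=2)
  t(k=1)
    t(k=0)
    -> return 1
    t(k=0)
    -> return 1
  -> return 3
  t(k=1) -> return 3  (same call as traced above)
-> return 7

Final answer: 7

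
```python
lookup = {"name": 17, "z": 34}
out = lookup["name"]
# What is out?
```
Trace:
  lookup={'name': 17, 'z': 34}
  lookup={'name': 17, 'z': 34}, out=17

Final answer: 17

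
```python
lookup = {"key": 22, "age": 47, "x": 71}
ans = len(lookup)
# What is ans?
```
Trace:
  lookup={'key': 22, 'age': 47, 'x': 71}
  lookup={'key': 22, 'age': 47, 'x': 71}, ans=3

Final answer: 3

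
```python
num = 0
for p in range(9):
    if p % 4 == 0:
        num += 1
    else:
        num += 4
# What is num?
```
Trace:
  num=0
  num=1, p=0
  num=5, p=1
  num=9, p=2
  num=13, p=3
  num=14, p=4
  num=18, p=5
  num=22, p=6
  num=26, p=7
  num=27, p=8

Final answer: 27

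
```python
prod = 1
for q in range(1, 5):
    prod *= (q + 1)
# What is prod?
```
Trace:
  prod=1
  prod=2, q=1
  prod=6, q=2
  prod=24, q=3
  prod=120, q=4

Final answer: 120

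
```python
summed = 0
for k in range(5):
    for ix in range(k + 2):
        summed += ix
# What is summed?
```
Trace:
  summed=0
  summed=0, k=0, ix=0
  summed=1, k=0, ix=1
  summed=1, k=1, ix=0
  summed=2, k=1, ix=1
  summed=4, k=1, ix=2
  summed=4, k=2, ix=0
  summed=5, k=2, ix=1
  summed=7, k=2, ix=2
  summed=10, k=2, ix=3
  summed=10, k=3, ix=0
  summed=11, k=3, ix=1
  summed=13, k=3, ix=2
  summed=16, k=3, ix=3
  summed=20, k=3, ix=4
  summed=20, k=4, ix=0
  summed=21, k=4, ix=1
  summed=23, k=4, ix=2
  summed=26, k=4, ix=3
  summed=30, k=4, ix=4
  summed=35, k=4, ix=5

Final answer: 35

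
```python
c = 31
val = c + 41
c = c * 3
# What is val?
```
Trace:
  c=31
  c=31, val=72
  c=93, val=72

Final answer: 72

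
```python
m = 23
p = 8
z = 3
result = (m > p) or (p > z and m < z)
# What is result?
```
Trace:
  m=23
  m=23, p=8
  m=23, p=8, z=3
  m=23, p=8, z=3, result=True

Final answer: True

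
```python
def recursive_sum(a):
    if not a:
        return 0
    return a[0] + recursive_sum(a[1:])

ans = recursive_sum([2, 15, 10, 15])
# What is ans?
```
Call trace:
recursive_sum(a=[2, 15, 10, 15])
  recursive_sum(a=[15, 10, 15])
    recursive_sum(a=[10, 15])
      recursive_sum(a=[15])
        recursive_sum(a=[])
        -> return 0
      -> return 15
    -> return 25
  -> return 40
-> return 42

Final answer: 42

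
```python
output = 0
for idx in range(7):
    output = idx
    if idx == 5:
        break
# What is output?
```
Trace:
  output=0
  output=0, idx=0
  output=1, idx=1
  output=2, idx=2
  output=3, idx=3
  output=4, idx=4
  output=5, idx=5

Final answer: 5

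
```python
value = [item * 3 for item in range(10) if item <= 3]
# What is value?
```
Trace:
  item=0
  item=1
  item=2
  item=3
  item=4
  item=5
  item=6
  item=7
  item=8
  item=9
  value=[0, 3, 6, 9]

Final answer: [0, 3, 6, 9]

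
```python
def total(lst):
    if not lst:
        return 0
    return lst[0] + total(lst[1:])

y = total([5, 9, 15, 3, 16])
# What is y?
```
Call trace:
total(lst=[5, 9, 15, 3, 16])
  total(lst=[9, 15, 3, 16])
    total(lst=[15, 3, 16])
      total(lst=[3, 16])
        total(lst=[16])
          total(lst=[])
          -> return 0
        -> return 16
      -> return 19
    -> return 34
  -> return 43
-> return 48

Final answer: 48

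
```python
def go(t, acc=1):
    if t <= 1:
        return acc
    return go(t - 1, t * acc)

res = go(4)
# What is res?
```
Call trace:
go(t=4, acc=1)
  go(t=3, acc=4)
    go(t=2, acc=12)
      go(t=1, acc=24)
      -> return 24
    -> return 24
  -> return 24
-> return 24

Final answer: 24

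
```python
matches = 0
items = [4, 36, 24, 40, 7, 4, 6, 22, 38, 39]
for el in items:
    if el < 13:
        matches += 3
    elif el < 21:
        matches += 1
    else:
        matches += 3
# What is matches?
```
Trace:
  matches=0
  matches=3, el=4
  matches=6, el=36
  matches=9, el=24
  matches=12, el=40
  matches=15, el=7
  matches=18, el=4
  matches=21, el=6
  matches=24, el=22
  matches=27, el=38
  matches=30, el=39

Final answer: 30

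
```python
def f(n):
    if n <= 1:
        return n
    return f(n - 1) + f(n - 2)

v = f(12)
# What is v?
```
Call trace (a repeated sub-call is expanded the first time; later identical calls just restate its return value):
f(n=12)
  f(n=11)
    f(n=10)
      f(n=9)
        f(n=8)
          f(n=7)
            f(n=6)
              f(n=5)
                f(n=4)
                  f(n=3)
                    f(n=2)
                      f(n=1)
                      -> return 1
                      f(n=0)
                      -> return 0
                    -> return 1
                    f(n=1)
                    -> return 1
                  -> return 2
                  f(n=2) -> return 1  (same call as traced above)
                -> return 3
                f(n=3) -> return 2  (same call as traced above)
              -> return 5
              f(n=4) -> return 3  (same call as traced above)
            -> return 8
            f(n=5) -> return 5  (same call as traced above)
          -> return 13
          f(n=6) -> return 8  (same call as traced above)
        -> return 21
        f(n=7) -> return 13  (same call as traced above)
      -> return 34
      f(n=8) -> return 21  (same call as traced above)
    -> return 55
    f(n=9) -> return 34  (same call as traced above)
  -> return 89
  f(n=10) -> return 55  (same call as traced above)
-> return 144

Final answer: 144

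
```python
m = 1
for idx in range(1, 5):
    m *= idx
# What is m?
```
Trace:
  m=1
  m=1, idx=1
  m=2, idx=2
  m=6, idx=3
  m=24, idx=4

Final answer: 24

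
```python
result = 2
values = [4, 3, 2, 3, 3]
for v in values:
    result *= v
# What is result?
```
Trace:
  result=2
  result=8, v=4
  result=24, v=3
  result=48, v=2
  result=144, v=3
  result=432, v=3

Final answer: 432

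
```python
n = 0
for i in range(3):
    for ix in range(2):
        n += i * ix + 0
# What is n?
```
Trace:
  n=0
  n=0, i=0, ix=0
  n=0, i=0, ix=1
  n=0, i=1, ix=0
  n=1, i=1, ix=1
  n=1, i=2, ix=0
  n=3, i=2, ix=1

Final answer: 3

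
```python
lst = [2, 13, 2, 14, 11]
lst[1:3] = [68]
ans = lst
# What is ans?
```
Trace:
  lst=[2, 13, 2, 14, 11]
  lst=[2, 68, 14, 11]
  lst=[2, 68, 14, 11], ans=[2, 68, 14, 11]

Final answer: [2, 68, 14, 11]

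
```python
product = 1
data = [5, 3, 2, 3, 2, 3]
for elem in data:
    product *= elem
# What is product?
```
Trace:
  product=1
  product=5, elem=5
  product=15, elem=3
  product=30, elem=2
  product=90, elem=3
  product=180, elem=2
  product=540, elem=3

Final answer: 540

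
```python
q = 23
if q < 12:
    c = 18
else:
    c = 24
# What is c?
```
Trace:
  q=23
  q=23, c=24

Final answer: 24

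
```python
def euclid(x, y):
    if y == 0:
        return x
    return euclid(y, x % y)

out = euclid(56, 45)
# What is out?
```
Call trace:
euclid(x=56, y=45)
  euclid(x=45, y=11)
    euclid(x=11, y=1)
      euclid(x=1, y=0)
      -> return 1
    -> return 1
  -> return 1
-> return 1

Final answer: 1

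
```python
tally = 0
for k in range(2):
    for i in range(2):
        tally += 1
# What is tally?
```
Trace:
  tally=0
  tally=1, k=0, i=0
  tally=2, k=0, i=1
  tally=3, k=1, i=0
  tally=4, k=1, i=1

Final answer: 4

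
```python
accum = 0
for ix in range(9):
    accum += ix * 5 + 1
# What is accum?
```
Trace:
  accum=0
  accum=1, ix=0
  accum=7, ix=1
  accum=18, ix=2
  accum=34, ix=3
  accum=55, ix=4
  accum=81, ix=5
  accum=112, ix=6
  accum=148, ix=7
  accum=189, ix=8

Final answer: 189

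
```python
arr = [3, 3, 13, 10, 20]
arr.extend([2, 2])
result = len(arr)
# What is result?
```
Trace:
  arr=[3, 3, 13, 10, 20]
  arr=[3, 3, 13, 10, 20, 2, 2]
  arr=[3, 3, 13, 10, 20, 2, 2], result=7

Final answer: 7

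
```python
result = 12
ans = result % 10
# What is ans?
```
Trace:
  result=12
  result=12, ans=2

Final answer: 2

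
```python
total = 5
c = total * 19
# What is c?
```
Trace:
  total=5
  total=5, c=95

Final answer: 95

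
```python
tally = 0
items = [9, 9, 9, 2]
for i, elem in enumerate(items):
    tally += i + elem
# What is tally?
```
Trace:
  tally=0
  tally=9, i=0, elem=9
  tally=19, i=1, elem=9
  tally=30, i=2, elem=9
  tally=35, i=3, elem=2

Final answer: 35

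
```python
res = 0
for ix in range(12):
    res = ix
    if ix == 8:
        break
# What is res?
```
Trace:
  res=0
  res=0, ix=0
  res=1, ix=1
  res=2, ix=2
  res=3, ix=3
  res=4, ix=4
  res=5, ix=5
  res=6, ix=6
  res=7, ix=7
  res=8, ix=8

Final answer: 8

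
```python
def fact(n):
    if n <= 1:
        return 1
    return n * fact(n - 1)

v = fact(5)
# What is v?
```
Call trace:
fact(n=5)
  fact(n=4)
    fact(n=3)
      fact(n=2)
        fact(n=1)
        -> return 1
      -> return 2
    -> return 6
  -> return 24
-> return 120

Final answer: 120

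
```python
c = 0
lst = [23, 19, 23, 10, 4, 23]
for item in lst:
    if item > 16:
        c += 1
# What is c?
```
Trace:
  c=0
  c=1, item=23
  c=2, item=19
  c=3, item=23
  c=3, item=10
  c=3, item=4
  c=4, item=23

Final answer: 4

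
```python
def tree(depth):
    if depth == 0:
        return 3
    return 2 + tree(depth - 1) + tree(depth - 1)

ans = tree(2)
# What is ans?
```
Call trace (a repeated sub-call is expanded the first time; later identical calls just restate its return value):
tree(depth=2)
  tree(depth=1)
    tree(depth=0)
    -> return 3
    tree(depth=0)
    -> return 3
  -> return 8
  tree(depth=1) -> return 8  (same call as traced above)
-> return 18

Final answer: 18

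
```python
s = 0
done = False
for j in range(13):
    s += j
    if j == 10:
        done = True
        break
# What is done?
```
Trace:
  s=0
  s=0, done=False
  s=0, done=False, j=0
  s=1, done=False, j=1
  s=3, done=False, j=2
  s=6, done=False, j=3
  s=10, done=False, j=4
  s=15, done=False, j=5
  s=21, done=False, j=6
  s=28, done=False, j=7
  s=36, done=False, j=8
  s=45, done=False, j=9
  s=55, done=True, j=10

Final answer: True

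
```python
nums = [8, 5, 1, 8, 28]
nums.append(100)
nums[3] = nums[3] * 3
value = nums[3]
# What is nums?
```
Trace:
  nums=[8, 5, 1, 8, 28]
  nums=[8, 5, 1, 8, 28, 100]
  nums=[8, 5, 1, 24, 28, 100]
  nums=[8, 5, 1, 24, 28, 100], value=24

Final answer: [8, 5, 1, 24, 28, 100]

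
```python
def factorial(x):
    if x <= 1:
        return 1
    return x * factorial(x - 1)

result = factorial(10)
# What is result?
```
Call trace:
factorial(x=10)
  factorial(x=9)
    factorial(x=8)
      factorial(x=7)
        factorial(x=6)
          factorial(x=5)
            factorial(x=4)
              factorial(x=3)
                factorial(x=2)
                  factorial(x=1)
                  -> return 1
                -> return 2
              -> return 6
            -> return 24
          -> return 120
        -> return 720
      -> return 5040
    -> return 40320
  -> return 362880
-> return 3628800

Final answer: 3628800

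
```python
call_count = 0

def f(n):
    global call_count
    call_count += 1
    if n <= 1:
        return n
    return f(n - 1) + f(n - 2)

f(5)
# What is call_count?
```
Call trace (a repeated sub-call is expanded the first time; later identical calls just restate its return value):
f(n=5)
  f(n=4)
    f(n=3)
      f(n=2)
        f(n=1)
        -> return 1
        f(n=0)
        -> return 0
      -> return 1
      f(n=1)
      -> return 1
    -> return 2
    f(n=2) -> return 1  (same call as traced above)
  -> return 3
  f(n=3) -> return 2  (same call as traced above)
-> return 5

call_count is incremented once per call, so count the calls in each subtree. Let C(n) = number of calls made by f(n).
C(0) = C(1) = 1 (base case, no recursion); C(n) = 1 + C(n - 1) + C(n - 2) otherwise.
C(2) = 1 + C(1) + C(0) = 1 + 1 + 1 = 3
C(3) = 1 + C(2) + C(1) = 1 + 3 + 1 = 5
C(4) = 1 + C(3) + C(2) = 1 + 5 + 3 = 9
C(5) = 1 + C(4) + C(3) = 1 + 9 + 5 = 15
call_count = C(5) = 15

Final answer: 15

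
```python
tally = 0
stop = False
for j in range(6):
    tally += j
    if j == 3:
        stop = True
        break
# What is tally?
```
Trace:
  tally=0
  tally=0, stop=False
  tally=0, stop=False, j=0
  tally=1, stop=False, j=1
  tally=3, stop=False, j=2
  tally=6, stop=True, j=3

Final answer: 6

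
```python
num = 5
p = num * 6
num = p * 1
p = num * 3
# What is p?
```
Trace:
  num=5
  num=5, p=30
  num=30, p=30
  num=30, p=90

Final answer: 90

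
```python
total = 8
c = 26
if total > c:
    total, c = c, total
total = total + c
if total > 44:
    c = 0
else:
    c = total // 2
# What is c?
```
Trace:
  total=8
  total=8, c=26
  total=8, c=26
  total=34, c=26
  total=34, c=17

Final answer: 17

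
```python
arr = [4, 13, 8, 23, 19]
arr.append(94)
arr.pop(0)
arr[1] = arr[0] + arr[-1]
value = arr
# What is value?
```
Trace:
  arr=[4, 13, 8, 23, 19]
  arr=[4, 13, 8, 23, 19, 94]
  arr=[13, 8, 23, 19, 94]
  arr=[13, 107, 23, 19, 94]
  arr=[13, 107, 23, 19, 94], value=[13, 107, 23, 19, 94]

Final answer: [13, 107, 23, 19, 94]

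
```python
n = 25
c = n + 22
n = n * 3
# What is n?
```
Trace:
  n=25
  n=25, c=47
  n=75, c=47

Final answer: 75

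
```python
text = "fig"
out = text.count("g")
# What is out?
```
Trace:
  text='fig'
  text='fig', out=1

Final answer: 1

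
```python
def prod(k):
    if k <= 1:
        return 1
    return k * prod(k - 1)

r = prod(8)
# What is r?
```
Call trace:
prod(k=8)
  prod(k=7)
    prod(k=6)
      prod(k=5)
        prod(k=4)
          prod(k=3)
            prod(k=2)
              prod(k=1)
              -> return 1
            -> return 2
          -> return 6
        -> return 24
      -> return 120
    -> return 720
  -> return 5040
-> return 40320

Final answer: 40320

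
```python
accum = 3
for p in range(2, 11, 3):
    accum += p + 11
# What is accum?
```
Trace:
  accum=3
  accum=16, p=2
  accum=32, p=5
  accum=51, p=8

Final answer: 51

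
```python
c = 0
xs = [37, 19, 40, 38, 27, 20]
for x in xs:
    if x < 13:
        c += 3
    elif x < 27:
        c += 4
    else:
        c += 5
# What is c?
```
Trace:
  c=0
  c=5, x=37
  c=9, x=19
  c=14, x=40
  c=19, x=38
  c=24, x=27
  c=28, x=20

Final answer: 28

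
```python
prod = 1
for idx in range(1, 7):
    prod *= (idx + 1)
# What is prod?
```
Trace:
  prod=1
  prod=2, idx=1
  prod=6, idx=2
  prod=24, idx=3
  prod=120, idx=4
  prod=720, idx=5
  prod=5040, idx=6

Final answer: 5040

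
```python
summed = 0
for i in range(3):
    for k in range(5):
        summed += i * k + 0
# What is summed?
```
Trace:
  summed=0
  summed=0, i=0, k=0
  summed=0, i=0, k=1
  summed=0, i=0, k=2
  summed=0, i=0, k=3
  summed=0, i=0, k=4
  summed=0, i=1, k=0
  summed=1, i=1, k=1
  summed=3, i=1, k=2
  summed=6, i=1, k=3
  summed=10, i=1, k=4
  summed=10, i=2, k=0
  summed=12, i=2, k=1
  summed=16, i=2, k=2
  summed=22, i=2, k=3
  summed=30, i=2, k=4

Final answer: 30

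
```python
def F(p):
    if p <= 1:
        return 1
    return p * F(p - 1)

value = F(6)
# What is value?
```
Call trace:
F(p=6)
  F(p=5)
    F(p=4)
      F(p=3)
        F(p=2)
          F(p=1)
          -> return 1
        -> return 2
      -> return 6
    -> return 24
  -> return 120
-> return 720

Final answer: 720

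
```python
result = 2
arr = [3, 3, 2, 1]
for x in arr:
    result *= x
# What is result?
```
Trace:
  result=2
  result=6, x=3
  result=18, x=3
  result=36, x=2
  result=36, x=1

Final answer: 36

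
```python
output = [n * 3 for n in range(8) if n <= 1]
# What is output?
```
Trace:
  n=0
  n=1
  n=2
  n=3
  n=4
  n=5
  n=6
  n=7
  output=[0, 3]

Final answer: [0, 3]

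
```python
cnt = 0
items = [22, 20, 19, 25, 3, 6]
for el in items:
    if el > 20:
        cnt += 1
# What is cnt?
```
Trace:
  cnt=0
  cnt=1, el=22
  cnt=1, el=20
  cnt=1, el=19
  cnt=2, el=25
  cnt=2, el=3
  cnt=2, el=6

Final answer: 2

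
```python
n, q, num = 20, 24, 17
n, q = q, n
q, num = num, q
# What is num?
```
Trace:
  n=20, q=24, num=17
  n=24, q=20, num=17
  n=24, q=17, num=20

Final answer: 20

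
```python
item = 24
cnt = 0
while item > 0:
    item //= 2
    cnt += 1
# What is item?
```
Trace:
  item=24
  item=24, cnt=0
  item=12, cnt=1
  item=6, cnt=2
  item=3, cnt=3
  item=1, cnt=4
  item=0, cnt=5

Final answer: 0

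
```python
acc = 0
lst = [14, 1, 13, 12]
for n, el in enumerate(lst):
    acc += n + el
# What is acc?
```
Trace:
  acc=0
  acc=14, n=0, el=14
  acc=16, n=1, el=1
  acc=31, n=2, el=13
  acc=46, n=3, el=12

Final answer: 46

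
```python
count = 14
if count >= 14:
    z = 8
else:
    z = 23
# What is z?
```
Trace:
  count=14
  count=14, z=8

Final answer: 8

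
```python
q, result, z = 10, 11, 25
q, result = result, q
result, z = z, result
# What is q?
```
Trace:
  q=10, result=11, z=25
  q=11, result=10, z=25
  q=11, result=25, z=10

Final answer: 11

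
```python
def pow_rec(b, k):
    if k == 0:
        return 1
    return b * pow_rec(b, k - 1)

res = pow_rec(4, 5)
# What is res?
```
Call trace:
pow_rec(b=4, k=5)
  pow_rec(b=4, k=4)
    pow_rec(b=4, k=3)
      pow_rec(b=4, k=2)
        pow_rec(b=4, k=1)
          pow_rec(b=4, k=0)
          -> return 1
        -> return 4
      -> return 16
    -> return 64
  -> return 256
-> return 1024

Final answer: 1024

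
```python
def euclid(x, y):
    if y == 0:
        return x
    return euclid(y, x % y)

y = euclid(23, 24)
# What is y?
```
Call trace:
euclid(x=23, y=24)
  euclid(x=24, y=23)
    euclid(x=23, y=1)
      euclid(x=1, y=0)
      -> return 1
    -> return 1
  -> return 1
-> return 1

Final answer: 1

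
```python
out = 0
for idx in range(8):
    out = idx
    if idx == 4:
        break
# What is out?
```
Trace:
  out=0
  out=0, idx=0
  out=1, idx=1
  out=2, idx=2
  out=3, idx=3
  out=4, idx=4

Final answer: 4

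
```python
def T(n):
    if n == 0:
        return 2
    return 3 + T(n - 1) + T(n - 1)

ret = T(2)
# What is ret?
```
Call trace (a repeated sub-call is expanded the first time; later identical calls just restate its return value):
T(n=2)
  T(n=1)
    T(n=0)
    -> return 2
    T(n=0)
    -> return 2
  -> return 7
  T(n=1) -> return 7  (same call as traced above)
-> return 17

Final answer: 17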